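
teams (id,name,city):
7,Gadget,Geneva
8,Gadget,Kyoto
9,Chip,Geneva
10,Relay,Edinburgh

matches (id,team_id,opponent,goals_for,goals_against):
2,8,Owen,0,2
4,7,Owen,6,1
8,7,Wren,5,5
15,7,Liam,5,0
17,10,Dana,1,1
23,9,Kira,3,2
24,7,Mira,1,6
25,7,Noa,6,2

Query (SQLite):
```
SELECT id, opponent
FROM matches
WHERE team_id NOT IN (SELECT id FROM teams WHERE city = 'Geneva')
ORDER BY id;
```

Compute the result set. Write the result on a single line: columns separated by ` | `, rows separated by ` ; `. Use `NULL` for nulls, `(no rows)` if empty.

2 | Owen ; 17 | Dana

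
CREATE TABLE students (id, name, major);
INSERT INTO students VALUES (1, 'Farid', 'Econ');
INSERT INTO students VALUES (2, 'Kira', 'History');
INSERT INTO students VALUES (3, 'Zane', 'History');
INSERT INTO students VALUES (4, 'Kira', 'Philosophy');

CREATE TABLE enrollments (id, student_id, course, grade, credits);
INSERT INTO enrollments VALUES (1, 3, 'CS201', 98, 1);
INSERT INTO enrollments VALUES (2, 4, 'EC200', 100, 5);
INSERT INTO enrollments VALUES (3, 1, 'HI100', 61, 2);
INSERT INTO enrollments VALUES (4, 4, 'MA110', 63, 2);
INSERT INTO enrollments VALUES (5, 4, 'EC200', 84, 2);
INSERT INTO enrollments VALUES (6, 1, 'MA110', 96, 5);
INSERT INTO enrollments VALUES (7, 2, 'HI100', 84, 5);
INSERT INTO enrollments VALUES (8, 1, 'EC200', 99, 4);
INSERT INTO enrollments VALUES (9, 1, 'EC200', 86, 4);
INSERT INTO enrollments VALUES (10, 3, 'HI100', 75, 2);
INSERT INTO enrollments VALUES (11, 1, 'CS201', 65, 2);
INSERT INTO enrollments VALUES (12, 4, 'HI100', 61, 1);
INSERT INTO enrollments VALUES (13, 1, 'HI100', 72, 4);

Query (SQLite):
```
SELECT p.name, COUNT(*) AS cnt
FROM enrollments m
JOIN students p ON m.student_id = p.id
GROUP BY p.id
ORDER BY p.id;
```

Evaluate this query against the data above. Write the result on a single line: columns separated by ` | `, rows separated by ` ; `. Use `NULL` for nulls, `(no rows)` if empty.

Join each enrollments row to its students via student_id.
Group joined rows by students.id; compute COUNT(*) per group.
  1: ids {3, 6, 8, 9, 11, 13} → COUNT(*)=6
  2: ids {7} → COUNT(*)=1
  3: ids {1, 10} → COUNT(*)=2
  4: ids {2, 4, 5, 12} → COUNT(*)=4

Farid | 6 ; Kira | 1 ; Zane | 2 ; Kira | 4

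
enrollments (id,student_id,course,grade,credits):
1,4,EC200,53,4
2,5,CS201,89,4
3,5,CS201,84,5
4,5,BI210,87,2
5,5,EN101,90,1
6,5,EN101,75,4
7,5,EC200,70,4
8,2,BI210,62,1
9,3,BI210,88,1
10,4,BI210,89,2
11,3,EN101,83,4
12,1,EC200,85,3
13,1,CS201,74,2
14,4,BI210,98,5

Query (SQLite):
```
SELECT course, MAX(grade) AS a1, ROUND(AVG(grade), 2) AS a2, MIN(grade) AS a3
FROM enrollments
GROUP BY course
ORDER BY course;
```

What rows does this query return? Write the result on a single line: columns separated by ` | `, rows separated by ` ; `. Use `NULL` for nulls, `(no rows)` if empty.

BI210 | 98 | 84.8 | 62 ; CS201 | 89 | 82.33 | 74 ; EC200 | 85 | 69.33 | 53 ; EN101 | 90 | 82.67 | 75

Group enrollments by course.
Per group compute: MAX(grade), ROUND(AVG(grade), 2), MIN(grade).
  BI210: ids {4, 8, 9, 10, 14} → MAX(grade)=98, ROUND(AVG(grade), 2)=84.8, MIN(grade)=62
  CS201: ids {2, 3, 13} → MAX(grade)=89, ROUND(AVG(grade), 2)=82.33, MIN(grade)=74
  EC200: ids {1, 7, 12} → MAX(grade)=85, ROUND(AVG(grade), 2)=69.33, MIN(grade)=53
  EN101: ids {5, 6, 11} → MAX(grade)=90, ROUND(AVG(grade), 2)=82.67, MIN(grade)=75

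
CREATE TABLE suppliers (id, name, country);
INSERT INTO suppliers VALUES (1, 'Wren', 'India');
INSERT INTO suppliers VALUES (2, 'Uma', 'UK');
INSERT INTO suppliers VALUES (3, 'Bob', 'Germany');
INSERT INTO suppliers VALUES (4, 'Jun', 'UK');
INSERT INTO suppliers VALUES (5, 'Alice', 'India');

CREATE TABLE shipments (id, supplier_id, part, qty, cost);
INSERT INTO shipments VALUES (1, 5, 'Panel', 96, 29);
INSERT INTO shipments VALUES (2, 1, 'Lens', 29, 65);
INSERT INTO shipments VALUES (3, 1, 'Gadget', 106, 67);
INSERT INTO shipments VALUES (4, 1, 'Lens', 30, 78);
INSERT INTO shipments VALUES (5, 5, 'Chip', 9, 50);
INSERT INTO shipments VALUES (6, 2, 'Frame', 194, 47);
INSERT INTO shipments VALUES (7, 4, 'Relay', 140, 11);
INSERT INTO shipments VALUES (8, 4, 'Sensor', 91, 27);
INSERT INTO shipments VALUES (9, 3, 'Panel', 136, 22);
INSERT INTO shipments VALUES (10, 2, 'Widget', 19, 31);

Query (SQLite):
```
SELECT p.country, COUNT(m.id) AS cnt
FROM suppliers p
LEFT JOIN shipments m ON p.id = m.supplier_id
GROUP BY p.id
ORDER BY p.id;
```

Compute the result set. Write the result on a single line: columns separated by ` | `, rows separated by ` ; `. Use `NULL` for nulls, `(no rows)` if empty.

LEFT JOIN keeps every suppliers row; unmatched ones get NULL for shipments columns.
Group by suppliers.id and compute COUNT(m.id). COUNT(col) of an all-NULL group is 0.
  1: ids {2, 3, 4} → COUNT(m.id)=3
  2: ids {6, 10} → COUNT(m.id)=2
  3: ids {9} → COUNT(m.id)=1
  4: ids {7, 8} → COUNT(m.id)=2
  5: ids {1, 5} → COUNT(m.id)=2

India | 3 ; UK | 2 ; Germany | 1 ; UK | 2 ; India | 2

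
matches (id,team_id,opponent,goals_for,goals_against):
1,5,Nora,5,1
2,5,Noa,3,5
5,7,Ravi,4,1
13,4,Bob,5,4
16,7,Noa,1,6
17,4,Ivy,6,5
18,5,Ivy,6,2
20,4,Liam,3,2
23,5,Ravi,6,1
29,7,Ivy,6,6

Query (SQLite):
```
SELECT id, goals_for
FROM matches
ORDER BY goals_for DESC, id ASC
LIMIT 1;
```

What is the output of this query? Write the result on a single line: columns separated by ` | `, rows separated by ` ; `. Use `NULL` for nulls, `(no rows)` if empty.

17 | 6

Sort by goals_for desc, tiebreak id asc: (6, id=17), (6, id=18), (6, id=23), (6, id=29) …. Take first 1.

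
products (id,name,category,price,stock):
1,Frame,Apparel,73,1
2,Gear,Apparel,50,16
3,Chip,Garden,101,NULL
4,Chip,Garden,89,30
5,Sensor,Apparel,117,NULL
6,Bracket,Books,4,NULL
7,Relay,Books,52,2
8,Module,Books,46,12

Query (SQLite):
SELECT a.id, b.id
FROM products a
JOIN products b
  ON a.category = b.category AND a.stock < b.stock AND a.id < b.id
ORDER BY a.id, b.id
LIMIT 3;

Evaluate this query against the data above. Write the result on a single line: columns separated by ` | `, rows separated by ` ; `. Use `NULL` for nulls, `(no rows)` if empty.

1 | 2 ; 7 | 8

Pairs (a,b) with same category, a.stock < b.stock, a.id < b.id.
category groups: Apparel:{1,2,5} Books:{6,7,8} Garden:{3,4}
Ordered by (a.id, b.id); first 3.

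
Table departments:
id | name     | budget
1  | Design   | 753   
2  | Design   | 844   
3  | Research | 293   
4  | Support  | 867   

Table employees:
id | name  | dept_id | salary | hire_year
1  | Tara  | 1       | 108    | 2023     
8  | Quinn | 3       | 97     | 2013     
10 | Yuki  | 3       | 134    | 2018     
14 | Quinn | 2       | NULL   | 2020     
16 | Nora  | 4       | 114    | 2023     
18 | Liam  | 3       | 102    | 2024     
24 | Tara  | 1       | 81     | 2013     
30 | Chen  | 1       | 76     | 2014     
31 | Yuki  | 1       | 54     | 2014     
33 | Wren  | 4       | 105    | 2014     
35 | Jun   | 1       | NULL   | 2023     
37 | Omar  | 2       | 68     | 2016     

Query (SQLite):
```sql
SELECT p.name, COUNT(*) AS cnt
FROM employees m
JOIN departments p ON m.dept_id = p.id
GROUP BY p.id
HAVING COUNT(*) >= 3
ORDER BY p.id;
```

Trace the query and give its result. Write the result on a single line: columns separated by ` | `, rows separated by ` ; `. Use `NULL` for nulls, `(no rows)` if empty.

Design | 5 ; Research | 3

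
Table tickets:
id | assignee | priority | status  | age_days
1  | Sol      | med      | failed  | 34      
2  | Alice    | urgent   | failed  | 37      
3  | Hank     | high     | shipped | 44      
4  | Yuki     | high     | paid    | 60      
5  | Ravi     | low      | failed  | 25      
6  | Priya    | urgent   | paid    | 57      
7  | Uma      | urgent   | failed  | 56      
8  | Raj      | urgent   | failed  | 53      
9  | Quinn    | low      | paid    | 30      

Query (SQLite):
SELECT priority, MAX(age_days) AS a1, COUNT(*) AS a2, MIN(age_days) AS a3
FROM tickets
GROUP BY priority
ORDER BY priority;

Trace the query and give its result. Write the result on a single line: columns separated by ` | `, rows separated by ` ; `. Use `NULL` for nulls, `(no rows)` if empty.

Group tickets by priority.
Per group compute: MAX(age_days), COUNT(*), MIN(age_days).
  high: ids {3, 4} → MAX(age_days)=60, COUNT(*)=2, MIN(age_days)=44
  low: ids {5, 9} → MAX(age_days)=30, COUNT(*)=2, MIN(age_days)=25
  med: ids {1} → MAX(age_days)=34, COUNT(*)=1, MIN(age_days)=34
  urgent: ids {2, 6, 7, 8} → MAX(age_days)=57, COUNT(*)=4, MIN(age_days)=37

high | 60 | 2 | 44 ; low | 30 | 2 | 25 ; med | 34 | 1 | 34 ; urgent | 57 | 4 | 37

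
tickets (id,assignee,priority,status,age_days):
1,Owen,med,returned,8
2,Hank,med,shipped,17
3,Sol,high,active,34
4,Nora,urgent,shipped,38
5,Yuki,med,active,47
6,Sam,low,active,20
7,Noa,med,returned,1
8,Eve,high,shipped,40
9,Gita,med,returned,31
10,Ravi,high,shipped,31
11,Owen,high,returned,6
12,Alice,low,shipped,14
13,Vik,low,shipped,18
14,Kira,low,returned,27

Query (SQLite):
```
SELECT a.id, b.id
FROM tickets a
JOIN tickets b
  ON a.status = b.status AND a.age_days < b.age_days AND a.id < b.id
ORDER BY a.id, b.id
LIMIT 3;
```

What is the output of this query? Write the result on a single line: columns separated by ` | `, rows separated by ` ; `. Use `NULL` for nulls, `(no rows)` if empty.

Pairs (a,b) with same status, a.age_days < b.age_days, a.id < b.id.
status groups: active:{3,5,6} returned:{1,7,9,11,14} shipped:{2,4,8,10,12,13}
Ordered by (a.id, b.id); first 3.

1 | 9 ; 1 | 14 ; 2 | 4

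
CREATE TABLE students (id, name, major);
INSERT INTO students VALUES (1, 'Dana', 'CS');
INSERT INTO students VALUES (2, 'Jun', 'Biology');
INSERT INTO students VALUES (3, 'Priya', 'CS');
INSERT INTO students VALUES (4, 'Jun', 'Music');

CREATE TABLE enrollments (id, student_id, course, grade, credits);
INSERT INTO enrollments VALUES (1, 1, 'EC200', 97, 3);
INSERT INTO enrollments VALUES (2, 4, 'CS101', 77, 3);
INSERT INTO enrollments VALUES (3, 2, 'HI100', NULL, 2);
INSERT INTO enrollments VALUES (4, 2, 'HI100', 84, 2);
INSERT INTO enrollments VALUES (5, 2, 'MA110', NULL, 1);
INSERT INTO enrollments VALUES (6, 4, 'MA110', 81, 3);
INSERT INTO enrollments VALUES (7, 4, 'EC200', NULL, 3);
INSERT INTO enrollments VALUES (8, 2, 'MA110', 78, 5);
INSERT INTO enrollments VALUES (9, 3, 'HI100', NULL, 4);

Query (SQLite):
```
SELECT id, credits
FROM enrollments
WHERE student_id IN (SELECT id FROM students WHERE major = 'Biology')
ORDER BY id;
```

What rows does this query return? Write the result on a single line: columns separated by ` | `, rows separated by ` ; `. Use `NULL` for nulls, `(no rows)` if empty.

3 | 2 ; 4 | 2 ; 5 | 1 ; 8 | 5

Inner query: students.id where major = 'Biology'.
Outer: keep enrollments rows whose student_id is in that set.
Inner query → {2}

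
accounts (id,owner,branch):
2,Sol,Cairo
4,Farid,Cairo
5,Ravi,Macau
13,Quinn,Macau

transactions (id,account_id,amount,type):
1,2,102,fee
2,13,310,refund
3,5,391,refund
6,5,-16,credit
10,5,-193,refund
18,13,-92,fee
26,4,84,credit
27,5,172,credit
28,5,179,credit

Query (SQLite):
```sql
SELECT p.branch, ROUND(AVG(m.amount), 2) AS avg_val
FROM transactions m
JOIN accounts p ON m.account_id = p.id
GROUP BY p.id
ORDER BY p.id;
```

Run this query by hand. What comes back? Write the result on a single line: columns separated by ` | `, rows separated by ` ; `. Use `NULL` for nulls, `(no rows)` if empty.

Join each transactions row to its accounts via account_id.
Group joined rows by accounts.id; compute ROUND(AVG(m.amount), 2) per group.
  2: ids {1} → ROUND(AVG(m.amount), 2)=102
  4: ids {26} → ROUND(AVG(m.amount), 2)=84
  5: ids {3, 6, 10, 27, 28} → ROUND(AVG(m.amount), 2)=106.6
  13: ids {2, 18} → ROUND(AVG(m.amount), 2)=109

Cairo | 102 ; Cairo | 84 ; Macau | 106.6 ; Macau | 109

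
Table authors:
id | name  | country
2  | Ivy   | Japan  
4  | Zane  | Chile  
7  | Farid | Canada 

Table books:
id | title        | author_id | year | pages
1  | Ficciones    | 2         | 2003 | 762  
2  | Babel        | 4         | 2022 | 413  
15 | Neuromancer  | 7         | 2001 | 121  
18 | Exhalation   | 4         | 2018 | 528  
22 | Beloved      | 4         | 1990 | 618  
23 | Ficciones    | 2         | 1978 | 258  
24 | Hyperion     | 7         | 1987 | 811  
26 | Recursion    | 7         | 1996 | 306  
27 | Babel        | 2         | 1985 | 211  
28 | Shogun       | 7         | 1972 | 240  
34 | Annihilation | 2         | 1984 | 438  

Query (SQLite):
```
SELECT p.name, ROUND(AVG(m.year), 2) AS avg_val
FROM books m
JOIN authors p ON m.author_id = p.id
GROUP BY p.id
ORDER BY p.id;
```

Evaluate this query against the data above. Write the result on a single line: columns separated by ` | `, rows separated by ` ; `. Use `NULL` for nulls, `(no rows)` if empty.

Join each books row to its authors via author_id.
Group joined rows by authors.id; compute ROUND(AVG(m.year), 2) per group.
  2: ids {1, 23, 27, 34} → ROUND(AVG(m.year), 2)=1987.5
  4: ids {2, 18, 22} → ROUND(AVG(m.year), 2)=2010
  7: ids {15, 24, 26, 28} → ROUND(AVG(m.year), 2)=1989

Ivy | 1987.5 ; Zane | 2010 ; Farid | 1989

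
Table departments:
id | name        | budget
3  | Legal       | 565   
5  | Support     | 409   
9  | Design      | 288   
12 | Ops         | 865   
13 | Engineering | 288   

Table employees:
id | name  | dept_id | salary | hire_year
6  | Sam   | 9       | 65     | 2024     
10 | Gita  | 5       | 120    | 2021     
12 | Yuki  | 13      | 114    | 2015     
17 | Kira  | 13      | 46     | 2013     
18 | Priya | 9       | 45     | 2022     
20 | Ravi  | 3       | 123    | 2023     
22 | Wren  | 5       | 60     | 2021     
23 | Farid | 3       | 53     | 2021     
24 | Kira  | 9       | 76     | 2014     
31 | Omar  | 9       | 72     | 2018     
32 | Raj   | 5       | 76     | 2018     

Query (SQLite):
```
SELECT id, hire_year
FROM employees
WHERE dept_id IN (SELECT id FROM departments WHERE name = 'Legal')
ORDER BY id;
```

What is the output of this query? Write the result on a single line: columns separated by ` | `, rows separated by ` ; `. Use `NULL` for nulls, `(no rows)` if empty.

20 | 2023 ; 23 | 2021

Inner query: departments.id where name = 'Legal'.
Outer: keep employees rows whose dept_id is in that set.
Inner query → {3}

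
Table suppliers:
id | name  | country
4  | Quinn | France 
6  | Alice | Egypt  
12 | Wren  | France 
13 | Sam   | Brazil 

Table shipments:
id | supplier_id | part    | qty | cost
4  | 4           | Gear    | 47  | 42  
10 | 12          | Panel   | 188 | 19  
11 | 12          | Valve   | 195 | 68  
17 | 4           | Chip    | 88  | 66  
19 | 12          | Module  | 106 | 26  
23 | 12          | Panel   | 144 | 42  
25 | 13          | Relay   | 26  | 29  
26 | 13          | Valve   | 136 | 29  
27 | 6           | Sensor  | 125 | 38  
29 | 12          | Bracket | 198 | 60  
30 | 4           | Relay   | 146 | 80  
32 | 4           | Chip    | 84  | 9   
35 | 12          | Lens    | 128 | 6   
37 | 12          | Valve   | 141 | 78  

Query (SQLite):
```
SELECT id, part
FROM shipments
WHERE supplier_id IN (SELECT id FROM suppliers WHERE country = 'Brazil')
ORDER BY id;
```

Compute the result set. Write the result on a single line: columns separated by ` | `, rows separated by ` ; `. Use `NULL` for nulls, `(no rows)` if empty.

25 | Relay ; 26 | Valve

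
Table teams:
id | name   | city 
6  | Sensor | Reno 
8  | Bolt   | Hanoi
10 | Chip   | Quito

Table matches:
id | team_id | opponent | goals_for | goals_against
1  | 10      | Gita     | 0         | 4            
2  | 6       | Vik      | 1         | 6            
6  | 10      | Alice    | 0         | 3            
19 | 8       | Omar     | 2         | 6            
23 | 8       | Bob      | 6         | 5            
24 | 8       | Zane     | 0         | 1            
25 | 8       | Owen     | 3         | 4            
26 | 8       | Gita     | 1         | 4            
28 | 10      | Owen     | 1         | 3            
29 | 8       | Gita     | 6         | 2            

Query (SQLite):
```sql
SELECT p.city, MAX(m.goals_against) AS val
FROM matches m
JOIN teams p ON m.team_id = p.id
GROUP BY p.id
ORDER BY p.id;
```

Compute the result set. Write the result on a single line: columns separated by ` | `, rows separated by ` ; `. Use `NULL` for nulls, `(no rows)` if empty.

Reno | 6 ; Hanoi | 6 ; Quito | 4

Join each matches row to its teams via team_id.
Group joined rows by teams.id; compute MAX(m.goals_against) per group.
  6: ids {2} → MAX(m.goals_against)=6
  8: ids {19, 23, 24, 25, 26, 29} → MAX(m.goals_against)=6
  10: ids {1, 6, 28} → MAX(m.goals_against)=4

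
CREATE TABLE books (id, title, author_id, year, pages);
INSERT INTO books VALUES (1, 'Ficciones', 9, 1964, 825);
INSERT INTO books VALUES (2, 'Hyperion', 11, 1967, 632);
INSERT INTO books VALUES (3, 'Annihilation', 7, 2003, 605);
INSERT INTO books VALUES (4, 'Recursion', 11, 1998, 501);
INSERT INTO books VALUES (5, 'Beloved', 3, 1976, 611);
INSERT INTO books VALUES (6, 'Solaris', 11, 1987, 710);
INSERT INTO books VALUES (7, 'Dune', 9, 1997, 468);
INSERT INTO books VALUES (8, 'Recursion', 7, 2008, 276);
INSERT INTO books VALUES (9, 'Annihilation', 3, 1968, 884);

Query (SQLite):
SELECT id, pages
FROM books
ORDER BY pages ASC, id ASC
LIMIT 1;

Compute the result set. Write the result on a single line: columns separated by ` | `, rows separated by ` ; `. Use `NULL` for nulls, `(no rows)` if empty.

8 | 276

Sort by pages asc, tiebreak id asc: (276, id=8), (468, id=7), (501, id=4), (605, id=3) …. Take first 1.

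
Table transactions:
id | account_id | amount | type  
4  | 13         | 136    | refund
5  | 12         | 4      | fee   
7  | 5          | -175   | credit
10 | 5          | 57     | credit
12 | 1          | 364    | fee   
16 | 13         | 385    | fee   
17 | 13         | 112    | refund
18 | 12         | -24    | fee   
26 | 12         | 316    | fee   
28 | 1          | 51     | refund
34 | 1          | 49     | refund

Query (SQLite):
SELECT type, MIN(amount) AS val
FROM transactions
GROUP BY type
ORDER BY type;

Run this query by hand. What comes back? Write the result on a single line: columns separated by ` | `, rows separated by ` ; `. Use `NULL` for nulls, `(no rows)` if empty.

Partition transactions by type; compute MIN(amount) within each group.
  credit: ids {7, 10} → MIN(amount)=-175
  fee: ids {5, 12, 16, 18, 26} → MIN(amount)=-24
  refund: ids {4, 17, 28, 34} → MIN(amount)=49

credit | -175 ; fee | -24 ; refund | 49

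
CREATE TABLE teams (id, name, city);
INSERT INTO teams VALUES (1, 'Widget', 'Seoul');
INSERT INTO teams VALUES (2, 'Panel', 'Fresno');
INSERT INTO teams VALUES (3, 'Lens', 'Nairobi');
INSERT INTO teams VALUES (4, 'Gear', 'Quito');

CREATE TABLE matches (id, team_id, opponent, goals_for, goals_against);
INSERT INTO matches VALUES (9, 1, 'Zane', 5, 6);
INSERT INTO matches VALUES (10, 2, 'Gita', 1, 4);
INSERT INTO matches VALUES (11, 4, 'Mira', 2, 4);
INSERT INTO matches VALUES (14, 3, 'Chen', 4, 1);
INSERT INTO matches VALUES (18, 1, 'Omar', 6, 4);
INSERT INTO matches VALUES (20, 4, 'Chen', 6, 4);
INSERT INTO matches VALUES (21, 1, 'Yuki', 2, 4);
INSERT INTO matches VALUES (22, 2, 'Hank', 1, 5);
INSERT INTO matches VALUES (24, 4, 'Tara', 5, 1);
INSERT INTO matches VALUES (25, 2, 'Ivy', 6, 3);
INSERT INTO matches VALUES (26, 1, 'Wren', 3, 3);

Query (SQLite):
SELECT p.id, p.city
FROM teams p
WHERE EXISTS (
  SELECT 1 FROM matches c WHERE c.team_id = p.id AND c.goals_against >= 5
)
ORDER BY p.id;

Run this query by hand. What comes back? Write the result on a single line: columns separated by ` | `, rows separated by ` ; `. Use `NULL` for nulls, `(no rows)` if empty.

1 | Seoul ; 2 | Fresno

For each teams row, check whether any matches with matching team_id has goals_against >= 5.
Keep rows where that is true.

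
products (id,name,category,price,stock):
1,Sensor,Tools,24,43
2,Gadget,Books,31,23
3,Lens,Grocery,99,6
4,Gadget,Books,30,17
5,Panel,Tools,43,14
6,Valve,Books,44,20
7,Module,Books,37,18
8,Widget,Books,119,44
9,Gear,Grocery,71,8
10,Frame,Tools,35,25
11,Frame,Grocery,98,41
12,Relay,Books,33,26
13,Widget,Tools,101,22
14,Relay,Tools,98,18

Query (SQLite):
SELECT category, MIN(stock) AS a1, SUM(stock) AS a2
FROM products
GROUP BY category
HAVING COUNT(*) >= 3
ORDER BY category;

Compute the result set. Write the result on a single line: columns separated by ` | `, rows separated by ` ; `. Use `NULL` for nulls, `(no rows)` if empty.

Books | 17 | 148 ; Grocery | 6 | 55 ; Tools | 14 | 122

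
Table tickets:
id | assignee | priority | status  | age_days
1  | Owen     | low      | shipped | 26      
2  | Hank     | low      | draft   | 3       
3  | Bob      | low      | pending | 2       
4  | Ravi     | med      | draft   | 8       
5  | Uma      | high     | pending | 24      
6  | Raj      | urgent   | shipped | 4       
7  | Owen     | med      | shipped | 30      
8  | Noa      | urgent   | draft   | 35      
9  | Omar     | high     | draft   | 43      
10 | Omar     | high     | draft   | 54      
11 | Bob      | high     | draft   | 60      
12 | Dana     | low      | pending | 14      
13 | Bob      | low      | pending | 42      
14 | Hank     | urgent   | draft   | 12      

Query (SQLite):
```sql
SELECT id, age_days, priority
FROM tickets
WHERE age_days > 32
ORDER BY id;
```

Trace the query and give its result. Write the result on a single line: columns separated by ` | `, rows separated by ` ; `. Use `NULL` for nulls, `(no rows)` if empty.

8 | 35 | urgent ; 9 | 43 | high ; 10 | 54 | high ; 11 | 60 | high ; 13 | 42 | low

age_days > 32: ids {8, 9, 10, 11, 13}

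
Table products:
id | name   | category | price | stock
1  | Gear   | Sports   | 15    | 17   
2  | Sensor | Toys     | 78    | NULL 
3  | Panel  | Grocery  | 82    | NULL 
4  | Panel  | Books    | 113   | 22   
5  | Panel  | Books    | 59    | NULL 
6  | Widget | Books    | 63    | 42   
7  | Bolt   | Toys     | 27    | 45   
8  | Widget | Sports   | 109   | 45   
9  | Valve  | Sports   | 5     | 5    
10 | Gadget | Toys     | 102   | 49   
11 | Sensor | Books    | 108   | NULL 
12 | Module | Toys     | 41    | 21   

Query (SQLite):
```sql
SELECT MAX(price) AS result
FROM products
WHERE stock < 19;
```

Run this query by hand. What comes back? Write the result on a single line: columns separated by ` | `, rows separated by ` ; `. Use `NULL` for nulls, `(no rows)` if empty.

15

Rows where stock < 19 → price values: [15, 5].
MAX of non-NULL values = 15.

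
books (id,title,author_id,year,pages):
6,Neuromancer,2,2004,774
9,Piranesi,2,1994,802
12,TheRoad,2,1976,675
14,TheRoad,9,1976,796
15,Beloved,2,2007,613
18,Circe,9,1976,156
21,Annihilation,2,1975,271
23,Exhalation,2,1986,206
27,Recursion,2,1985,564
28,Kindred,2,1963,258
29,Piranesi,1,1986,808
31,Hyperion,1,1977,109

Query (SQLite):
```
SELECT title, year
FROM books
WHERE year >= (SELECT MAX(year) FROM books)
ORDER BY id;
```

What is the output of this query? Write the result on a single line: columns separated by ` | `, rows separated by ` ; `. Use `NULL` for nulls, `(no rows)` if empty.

Scalar subquery: MAX(year) over all books rows = 2007.
Keep rows where year >= that value.

Beloved | 2007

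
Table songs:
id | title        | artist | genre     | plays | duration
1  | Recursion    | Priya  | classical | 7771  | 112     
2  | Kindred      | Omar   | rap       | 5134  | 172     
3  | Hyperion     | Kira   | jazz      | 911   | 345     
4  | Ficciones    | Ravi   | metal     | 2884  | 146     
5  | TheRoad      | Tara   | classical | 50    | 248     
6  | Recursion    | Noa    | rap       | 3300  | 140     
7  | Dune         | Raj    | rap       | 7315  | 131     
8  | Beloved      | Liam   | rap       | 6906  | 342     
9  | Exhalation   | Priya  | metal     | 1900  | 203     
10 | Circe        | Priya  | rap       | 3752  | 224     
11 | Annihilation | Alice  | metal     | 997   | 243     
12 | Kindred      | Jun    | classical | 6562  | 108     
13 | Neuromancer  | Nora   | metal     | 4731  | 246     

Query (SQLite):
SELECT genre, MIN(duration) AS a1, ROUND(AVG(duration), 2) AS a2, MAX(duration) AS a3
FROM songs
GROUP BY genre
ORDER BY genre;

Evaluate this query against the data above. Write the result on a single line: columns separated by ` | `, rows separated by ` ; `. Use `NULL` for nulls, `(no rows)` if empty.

Group songs by genre.
Per group compute: MIN(duration), ROUND(AVG(duration), 2), MAX(duration).
  classical: ids {1, 5, 12} → MIN(duration)=108, ROUND(AVG(duration), 2)=156, MAX(duration)=248
  jazz: ids {3} → MIN(duration)=345, ROUND(AVG(duration), 2)=345, MAX(duration)=345
  metal: ids {4, 9, 11, 13} → MIN(duration)=146, ROUND(AVG(duration), 2)=209.5, MAX(duration)=246
  rap: ids {2, 6, 7, 8, 10} → MIN(duration)=131, ROUND(AVG(duration), 2)=201.8, MAX(duration)=342

classical | 108 | 156 | 248 ; jazz | 345 | 345 | 345 ; metal | 146 | 209.5 | 246 ; rap | 131 | 201.8 | 342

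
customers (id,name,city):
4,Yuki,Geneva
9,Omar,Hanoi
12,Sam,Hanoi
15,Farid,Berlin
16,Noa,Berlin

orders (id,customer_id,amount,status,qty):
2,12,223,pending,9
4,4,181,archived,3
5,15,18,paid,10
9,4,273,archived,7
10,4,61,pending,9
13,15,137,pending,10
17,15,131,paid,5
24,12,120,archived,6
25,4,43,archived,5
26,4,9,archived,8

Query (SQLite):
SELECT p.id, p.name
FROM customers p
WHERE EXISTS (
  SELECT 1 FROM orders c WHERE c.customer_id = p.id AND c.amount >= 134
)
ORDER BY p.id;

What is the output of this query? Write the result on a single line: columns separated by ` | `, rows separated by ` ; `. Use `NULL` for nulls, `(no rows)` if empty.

4 | Yuki ; 12 | Sam ; 15 | Farid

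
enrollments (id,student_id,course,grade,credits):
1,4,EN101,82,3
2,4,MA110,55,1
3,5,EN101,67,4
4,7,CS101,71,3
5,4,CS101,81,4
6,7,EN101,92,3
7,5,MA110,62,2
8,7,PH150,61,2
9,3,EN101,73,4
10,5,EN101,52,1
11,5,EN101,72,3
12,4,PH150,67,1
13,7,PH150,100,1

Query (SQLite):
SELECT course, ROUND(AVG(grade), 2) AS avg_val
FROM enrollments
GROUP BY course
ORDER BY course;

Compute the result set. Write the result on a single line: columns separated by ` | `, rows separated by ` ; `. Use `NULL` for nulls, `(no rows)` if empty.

Partition enrollments by course; compute ROUND(AVG(grade), 2) within each group.
  CS101: ids {4, 5} → ROUND(AVG(grade), 2)=76
  EN101: ids {1, 3, 6, 9, 10, 11} → ROUND(AVG(grade), 2)=73
  MA110: ids {2, 7} → ROUND(AVG(grade), 2)=58.5
  PH150: ids {8, 12, 13} → ROUND(AVG(grade), 2)=76

CS101 | 76 ; EN101 | 73 ; MA110 | 58.5 ; PH150 | 76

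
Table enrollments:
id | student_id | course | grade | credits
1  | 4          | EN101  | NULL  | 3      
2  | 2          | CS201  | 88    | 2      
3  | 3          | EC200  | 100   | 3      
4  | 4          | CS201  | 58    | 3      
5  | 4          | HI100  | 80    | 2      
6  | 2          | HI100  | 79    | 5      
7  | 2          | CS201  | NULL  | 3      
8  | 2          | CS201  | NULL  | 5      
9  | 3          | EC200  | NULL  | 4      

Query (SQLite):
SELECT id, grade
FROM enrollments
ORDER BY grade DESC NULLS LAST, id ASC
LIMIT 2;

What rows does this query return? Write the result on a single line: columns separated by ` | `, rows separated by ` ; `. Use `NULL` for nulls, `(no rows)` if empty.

3 | 100 ; 2 | 88

Sort by grade desc, tiebreak id asc: (100, id=3), (88, id=2), (80, id=5), (79, id=6), (58, id=4) …. Take first 2.
NULLS LAST: NULL grade rows go after all non-NULL rows (among themselves ordered by id asc).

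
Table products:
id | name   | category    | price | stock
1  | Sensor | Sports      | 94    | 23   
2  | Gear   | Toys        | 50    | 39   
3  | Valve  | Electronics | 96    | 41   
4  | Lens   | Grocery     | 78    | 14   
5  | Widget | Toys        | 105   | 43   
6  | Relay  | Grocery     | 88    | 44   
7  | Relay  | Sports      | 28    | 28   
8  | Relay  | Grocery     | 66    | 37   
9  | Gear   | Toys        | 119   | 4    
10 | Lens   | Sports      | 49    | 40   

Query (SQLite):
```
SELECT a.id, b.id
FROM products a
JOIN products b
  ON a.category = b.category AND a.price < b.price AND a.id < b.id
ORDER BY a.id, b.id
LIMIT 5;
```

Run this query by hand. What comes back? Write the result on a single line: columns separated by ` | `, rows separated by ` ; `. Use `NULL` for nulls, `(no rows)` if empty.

Pairs (a,b) with same category, a.price < b.price, a.id < b.id.
category groups: Electronics:{3} Grocery:{4,6,8} Sports:{1,7,10} Toys:{2,5,9}
Ordered by (a.id, b.id); first 5.

2 | 5 ; 2 | 9 ; 4 | 6 ; 5 | 9 ; 7 | 10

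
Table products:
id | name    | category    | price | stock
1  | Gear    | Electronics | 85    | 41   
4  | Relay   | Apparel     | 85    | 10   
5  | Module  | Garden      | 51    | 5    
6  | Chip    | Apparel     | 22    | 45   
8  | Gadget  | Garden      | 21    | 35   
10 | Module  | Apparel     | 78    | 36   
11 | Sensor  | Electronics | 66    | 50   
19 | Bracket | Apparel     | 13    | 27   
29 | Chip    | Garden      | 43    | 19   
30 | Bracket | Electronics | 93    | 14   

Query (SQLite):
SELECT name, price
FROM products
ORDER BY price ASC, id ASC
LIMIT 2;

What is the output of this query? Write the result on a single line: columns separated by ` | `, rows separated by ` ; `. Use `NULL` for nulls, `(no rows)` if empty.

Bracket | 13 ; Gadget | 21

Sort by price asc, tiebreak id asc: (13, id=19), (21, id=8), (22, id=6), (43, id=29), (51, id=5) …. Take first 2.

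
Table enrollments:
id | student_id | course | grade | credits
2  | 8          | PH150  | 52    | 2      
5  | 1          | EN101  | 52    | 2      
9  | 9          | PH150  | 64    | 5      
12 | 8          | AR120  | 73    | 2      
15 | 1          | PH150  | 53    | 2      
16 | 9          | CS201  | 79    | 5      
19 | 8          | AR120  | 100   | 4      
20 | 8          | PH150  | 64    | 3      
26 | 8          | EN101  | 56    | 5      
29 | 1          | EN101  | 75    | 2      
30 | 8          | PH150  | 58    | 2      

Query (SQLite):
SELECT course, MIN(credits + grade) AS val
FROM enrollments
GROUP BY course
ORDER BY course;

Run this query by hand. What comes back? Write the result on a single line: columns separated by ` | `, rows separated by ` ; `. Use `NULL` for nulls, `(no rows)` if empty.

For each row compute credits + grade.
Group by course; take MIN of the expression per group.
  AR120: ids {12, 19} → MIN(credits + grade)=75
  CS201: ids {16} → MIN(credits + grade)=84
  EN101: ids {5, 26, 29} → MIN(credits + grade)=54
  PH150: ids {2, 9, 15, 20, 30} → MIN(credits + grade)=54

AR120 | 75 ; CS201 | 84 ; EN101 | 54 ; PH150 | 54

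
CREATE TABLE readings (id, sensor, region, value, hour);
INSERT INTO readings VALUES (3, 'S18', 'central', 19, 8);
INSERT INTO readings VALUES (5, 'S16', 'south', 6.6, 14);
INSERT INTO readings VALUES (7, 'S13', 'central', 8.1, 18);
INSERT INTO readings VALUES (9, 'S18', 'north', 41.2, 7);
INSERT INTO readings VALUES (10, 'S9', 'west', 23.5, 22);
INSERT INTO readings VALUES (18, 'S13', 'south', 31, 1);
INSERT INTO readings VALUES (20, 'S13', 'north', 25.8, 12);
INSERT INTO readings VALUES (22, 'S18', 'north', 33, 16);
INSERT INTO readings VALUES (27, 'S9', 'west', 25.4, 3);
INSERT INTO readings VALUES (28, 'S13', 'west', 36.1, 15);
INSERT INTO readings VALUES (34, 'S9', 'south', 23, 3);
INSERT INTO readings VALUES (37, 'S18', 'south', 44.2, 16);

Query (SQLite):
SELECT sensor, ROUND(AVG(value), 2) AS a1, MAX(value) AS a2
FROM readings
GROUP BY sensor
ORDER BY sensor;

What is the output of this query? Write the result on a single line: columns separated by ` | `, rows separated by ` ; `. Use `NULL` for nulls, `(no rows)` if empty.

S13 | 25.25 | 36.1 ; S16 | 6.6 | 6.6 ; S18 | 34.35 | 44.2 ; S9 | 23.97 | 25.4

Group readings by sensor.
Per group compute: ROUND(AVG(value), 2), MAX(value).
  S13: ids {7, 18, 20, 28} → ROUND(AVG(value), 2)=25.25, MAX(value)=36.1
  S16: ids {5} → ROUND(AVG(value), 2)=6.6, MAX(value)=6.6
  S18: ids {3, 9, 22, 37} → ROUND(AVG(value), 2)=34.35, MAX(value)=44.2
  S9: ids {10, 27, 34} → ROUND(AVG(value), 2)=23.97, MAX(value)=25.4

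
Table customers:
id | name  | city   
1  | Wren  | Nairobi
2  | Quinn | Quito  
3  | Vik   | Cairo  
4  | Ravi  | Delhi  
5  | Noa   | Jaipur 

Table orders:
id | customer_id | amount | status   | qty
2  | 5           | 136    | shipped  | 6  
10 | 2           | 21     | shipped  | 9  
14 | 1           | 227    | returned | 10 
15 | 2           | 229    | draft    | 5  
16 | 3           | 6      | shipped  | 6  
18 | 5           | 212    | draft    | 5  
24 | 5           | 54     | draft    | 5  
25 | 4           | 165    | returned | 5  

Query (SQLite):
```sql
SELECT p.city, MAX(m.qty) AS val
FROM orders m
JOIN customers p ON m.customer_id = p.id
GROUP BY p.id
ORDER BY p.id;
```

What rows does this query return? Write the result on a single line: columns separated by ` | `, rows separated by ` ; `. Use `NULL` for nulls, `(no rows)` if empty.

Nairobi | 10 ; Quito | 9 ; Cairo | 6 ; Delhi | 5 ; Jaipur | 6

Join each orders row to its customers via customer_id.
Group joined rows by customers.id; compute MAX(m.qty) per group.
  1: ids {14} → MAX(m.qty)=10
  2: ids {10, 15} → MAX(m.qty)=9
  3: ids {16} → MAX(m.qty)=6
  4: ids {25} → MAX(m.qty)=5
  5: ids {2, 18, 24} → MAX(m.qty)=6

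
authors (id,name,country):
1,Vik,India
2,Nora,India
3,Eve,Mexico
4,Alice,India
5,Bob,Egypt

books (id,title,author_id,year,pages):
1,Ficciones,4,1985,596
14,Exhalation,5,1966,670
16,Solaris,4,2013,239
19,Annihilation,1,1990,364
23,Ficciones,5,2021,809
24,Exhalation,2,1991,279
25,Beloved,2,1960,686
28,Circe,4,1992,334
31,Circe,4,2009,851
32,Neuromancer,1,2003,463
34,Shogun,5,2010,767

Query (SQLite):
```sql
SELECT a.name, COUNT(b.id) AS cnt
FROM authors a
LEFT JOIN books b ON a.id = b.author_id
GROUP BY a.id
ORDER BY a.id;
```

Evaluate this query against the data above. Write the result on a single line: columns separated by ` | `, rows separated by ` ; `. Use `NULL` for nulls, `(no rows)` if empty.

LEFT JOIN keeps every authors row; unmatched ones get NULL for books columns.
Group by authors.id and compute COUNT(b.id). COUNT(col) of an all-NULL group is 0.
  1: ids {19, 32} → COUNT(b.id)=2
  2: ids {24, 25} → COUNT(b.id)=2
  3: ids {—} → COUNT(b.id)=0
  4: ids {1, 16, 28, 31} → COUNT(b.id)=4
  5: ids {14, 23, 34} → COUNT(b.id)=3

Vik | 2 ; Nora | 2 ; Eve | 0 ; Alice | 4 ; Bob | 3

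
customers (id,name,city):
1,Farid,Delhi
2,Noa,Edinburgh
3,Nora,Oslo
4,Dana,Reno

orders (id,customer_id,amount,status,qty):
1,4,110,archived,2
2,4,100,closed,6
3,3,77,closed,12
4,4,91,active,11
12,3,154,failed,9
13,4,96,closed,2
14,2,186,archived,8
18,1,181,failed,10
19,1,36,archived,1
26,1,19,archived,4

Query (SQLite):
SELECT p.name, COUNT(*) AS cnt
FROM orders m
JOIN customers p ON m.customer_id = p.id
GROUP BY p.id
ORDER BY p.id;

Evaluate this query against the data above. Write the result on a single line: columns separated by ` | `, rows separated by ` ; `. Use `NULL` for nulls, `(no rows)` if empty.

Farid | 3 ; Noa | 1 ; Nora | 2 ; Dana | 4

Join each orders row to its customers via customer_id.
Group joined rows by customers.id; compute COUNT(*) per group.
  1: ids {18, 19, 26} → COUNT(*)=3
  2: ids {14} → COUNT(*)=1
  3: ids {3, 12} → COUNT(*)=2
  4: ids {1, 2, 4, 13} → COUNT(*)=4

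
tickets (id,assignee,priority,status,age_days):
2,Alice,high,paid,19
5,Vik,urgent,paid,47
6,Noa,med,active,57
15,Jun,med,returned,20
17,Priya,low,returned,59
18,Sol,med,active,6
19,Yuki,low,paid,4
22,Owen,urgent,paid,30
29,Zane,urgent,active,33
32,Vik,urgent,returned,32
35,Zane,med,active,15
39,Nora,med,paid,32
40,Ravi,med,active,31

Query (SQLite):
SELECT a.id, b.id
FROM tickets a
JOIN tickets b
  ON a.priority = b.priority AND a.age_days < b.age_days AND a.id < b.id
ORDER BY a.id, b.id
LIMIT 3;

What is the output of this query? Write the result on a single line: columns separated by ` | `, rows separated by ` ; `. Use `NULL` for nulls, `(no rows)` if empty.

15 | 39 ; 15 | 40 ; 18 | 35

Pairs (a,b) with same priority, a.age_days < b.age_days, a.id < b.id.
priority groups: high:{2} low:{17,19} med:{6,15,18,35,39,40} urgent:{5,22,29,32}
Ordered by (a.id, b.id); first 3.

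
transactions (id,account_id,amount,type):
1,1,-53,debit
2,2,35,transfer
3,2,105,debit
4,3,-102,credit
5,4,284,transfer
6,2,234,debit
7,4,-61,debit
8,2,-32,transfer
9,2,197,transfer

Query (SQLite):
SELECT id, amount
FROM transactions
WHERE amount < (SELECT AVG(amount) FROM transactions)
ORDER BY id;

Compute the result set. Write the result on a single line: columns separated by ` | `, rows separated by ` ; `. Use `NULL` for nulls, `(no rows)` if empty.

Scalar subquery: AVG(amount) over all transactions rows = 67.444444 (≈; comparison uses full precision).
Keep rows where amount < that value.

1 | -53 ; 2 | 35 ; 4 | -102 ; 7 | -61 ; 8 | -32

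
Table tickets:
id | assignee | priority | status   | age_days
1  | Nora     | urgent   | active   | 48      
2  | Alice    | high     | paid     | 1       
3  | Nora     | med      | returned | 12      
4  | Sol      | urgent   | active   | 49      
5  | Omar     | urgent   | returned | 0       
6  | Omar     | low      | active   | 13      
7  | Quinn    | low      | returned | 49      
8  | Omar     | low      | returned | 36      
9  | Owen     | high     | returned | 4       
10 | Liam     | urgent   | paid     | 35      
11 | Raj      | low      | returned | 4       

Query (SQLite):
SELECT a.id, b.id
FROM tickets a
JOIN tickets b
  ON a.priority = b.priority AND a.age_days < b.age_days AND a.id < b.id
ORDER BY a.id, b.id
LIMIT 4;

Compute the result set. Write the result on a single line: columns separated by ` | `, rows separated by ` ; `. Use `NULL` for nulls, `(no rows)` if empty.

1 | 4 ; 2 | 9 ; 5 | 10 ; 6 | 7

Pairs (a,b) with same priority, a.age_days < b.age_days, a.id < b.id.
priority groups: high:{2,9} low:{6,7,8,11} med:{3} urgent:{1,4,5,10}
Ordered by (a.id, b.id); first 4.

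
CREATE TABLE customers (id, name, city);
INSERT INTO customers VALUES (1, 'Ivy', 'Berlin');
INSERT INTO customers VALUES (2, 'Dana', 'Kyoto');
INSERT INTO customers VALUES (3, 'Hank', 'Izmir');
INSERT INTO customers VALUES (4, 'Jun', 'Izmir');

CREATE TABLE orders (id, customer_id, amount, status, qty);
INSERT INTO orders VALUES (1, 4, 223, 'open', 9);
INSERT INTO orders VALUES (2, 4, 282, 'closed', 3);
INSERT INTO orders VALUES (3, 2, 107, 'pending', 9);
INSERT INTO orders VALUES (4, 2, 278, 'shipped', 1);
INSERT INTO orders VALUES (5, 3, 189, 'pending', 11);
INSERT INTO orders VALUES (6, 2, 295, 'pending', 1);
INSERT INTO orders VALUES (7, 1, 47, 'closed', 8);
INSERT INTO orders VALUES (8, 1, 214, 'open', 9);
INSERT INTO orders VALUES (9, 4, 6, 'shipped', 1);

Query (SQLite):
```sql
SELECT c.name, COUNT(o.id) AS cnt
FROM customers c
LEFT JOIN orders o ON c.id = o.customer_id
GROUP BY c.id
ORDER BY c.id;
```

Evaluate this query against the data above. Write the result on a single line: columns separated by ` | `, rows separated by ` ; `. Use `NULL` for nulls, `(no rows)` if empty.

LEFT JOIN keeps every customers row; unmatched ones get NULL for orders columns.
Group by customers.id and compute COUNT(o.id). COUNT(col) of an all-NULL group is 0.
  1: ids {7, 8} → COUNT(o.id)=2
  2: ids {3, 4, 6} → COUNT(o.id)=3
  3: ids {5} → COUNT(o.id)=1
  4: ids {1, 2, 9} → COUNT(o.id)=3

Ivy | 2 ; Dana | 3 ; Hank | 1 ; Jun | 3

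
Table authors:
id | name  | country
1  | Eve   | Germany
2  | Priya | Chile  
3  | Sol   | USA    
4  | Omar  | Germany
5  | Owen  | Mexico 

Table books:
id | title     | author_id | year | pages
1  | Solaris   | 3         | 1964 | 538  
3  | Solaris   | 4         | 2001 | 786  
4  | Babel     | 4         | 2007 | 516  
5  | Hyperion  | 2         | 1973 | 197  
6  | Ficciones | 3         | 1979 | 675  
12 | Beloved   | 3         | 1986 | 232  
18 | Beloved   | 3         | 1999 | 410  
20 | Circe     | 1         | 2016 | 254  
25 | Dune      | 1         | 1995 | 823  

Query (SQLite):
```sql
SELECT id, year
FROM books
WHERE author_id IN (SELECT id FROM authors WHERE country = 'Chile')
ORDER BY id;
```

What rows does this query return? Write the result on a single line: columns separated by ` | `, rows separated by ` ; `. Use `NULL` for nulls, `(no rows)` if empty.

Inner query: authors.id where country = 'Chile'.
Outer: keep books rows whose author_id is in that set.
Inner query → {2}

5 | 1973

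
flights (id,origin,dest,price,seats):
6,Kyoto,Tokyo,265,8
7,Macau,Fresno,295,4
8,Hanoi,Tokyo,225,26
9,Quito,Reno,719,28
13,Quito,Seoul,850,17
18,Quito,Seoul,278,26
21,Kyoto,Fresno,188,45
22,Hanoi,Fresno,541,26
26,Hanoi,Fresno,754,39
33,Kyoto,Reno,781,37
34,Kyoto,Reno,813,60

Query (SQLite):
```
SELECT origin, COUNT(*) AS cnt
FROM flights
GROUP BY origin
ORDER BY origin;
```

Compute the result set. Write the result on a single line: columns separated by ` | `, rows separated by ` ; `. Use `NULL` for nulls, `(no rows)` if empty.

Partition flights by origin; compute COUNT(*) within each group.
  Hanoi: ids {8, 22, 26} → COUNT(*)=3
  Kyoto: ids {6, 21, 33, 34} → COUNT(*)=4
  Macau: ids {7} → COUNT(*)=1
  Quito: ids {9, 13, 18} → COUNT(*)=3

Hanoi | 3 ; Kyoto | 4 ; Macau | 1 ; Quito | 3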